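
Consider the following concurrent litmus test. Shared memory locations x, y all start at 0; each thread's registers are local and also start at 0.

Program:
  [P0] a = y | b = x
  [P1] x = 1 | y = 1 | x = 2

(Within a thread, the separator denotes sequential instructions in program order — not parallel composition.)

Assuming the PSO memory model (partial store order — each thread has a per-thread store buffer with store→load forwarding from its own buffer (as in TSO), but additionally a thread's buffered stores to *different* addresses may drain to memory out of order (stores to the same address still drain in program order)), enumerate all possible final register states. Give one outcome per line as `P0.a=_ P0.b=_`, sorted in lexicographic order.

P0.a=0 P0.b=0
P0.a=0 P0.b=1
P0.a=0 P0.b=2
P0.a=1 P0.b=0
P0.a=1 P0.b=1
P0.a=1 P0.b=2

outcome vector order: (P0.a,P0.b)
|PSO outcomes| = 6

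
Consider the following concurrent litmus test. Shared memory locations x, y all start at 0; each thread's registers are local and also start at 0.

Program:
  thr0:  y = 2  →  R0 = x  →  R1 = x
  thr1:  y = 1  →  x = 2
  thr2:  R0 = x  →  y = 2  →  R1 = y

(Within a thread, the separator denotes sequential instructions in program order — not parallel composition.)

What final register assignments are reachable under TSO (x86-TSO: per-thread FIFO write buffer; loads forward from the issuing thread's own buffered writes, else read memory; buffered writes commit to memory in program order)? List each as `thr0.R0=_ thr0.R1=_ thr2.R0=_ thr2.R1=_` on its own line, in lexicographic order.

outcome vector order: (thr0.R0,thr0.R1,thr2.R0,thr2.R1)
|TSO outcomes| = 9

thr0.R0=0 thr0.R1=0 thr2.R0=0 thr2.R1=1
thr0.R0=0 thr0.R1=0 thr2.R0=0 thr2.R1=2
thr0.R0=0 thr0.R1=0 thr2.R0=2 thr2.R1=2
thr0.R0=0 thr0.R1=2 thr2.R0=0 thr2.R1=1
thr0.R0=0 thr0.R1=2 thr2.R0=0 thr2.R1=2
thr0.R0=0 thr0.R1=2 thr2.R0=2 thr2.R1=2
thr0.R0=2 thr0.R1=2 thr2.R0=0 thr2.R1=1
thr0.R0=2 thr0.R1=2 thr2.R0=0 thr2.R1=2
thr0.R0=2 thr0.R1=2 thr2.R0=2 thr2.R1=2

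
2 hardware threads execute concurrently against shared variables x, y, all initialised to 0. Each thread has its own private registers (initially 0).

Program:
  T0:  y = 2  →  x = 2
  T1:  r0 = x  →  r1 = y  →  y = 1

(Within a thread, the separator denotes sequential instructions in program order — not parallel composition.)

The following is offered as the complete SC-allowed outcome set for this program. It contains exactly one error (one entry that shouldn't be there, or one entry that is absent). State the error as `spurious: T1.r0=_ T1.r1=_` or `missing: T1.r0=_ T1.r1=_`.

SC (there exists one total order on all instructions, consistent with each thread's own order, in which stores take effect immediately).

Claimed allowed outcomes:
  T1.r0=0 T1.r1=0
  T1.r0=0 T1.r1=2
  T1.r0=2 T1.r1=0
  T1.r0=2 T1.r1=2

spurious: T1.r0=2 T1.r1=0

outcome vector order: (T1.r0,T1.r1)
[SC] allowed = {00 02 22}
claimed∖SC = {20}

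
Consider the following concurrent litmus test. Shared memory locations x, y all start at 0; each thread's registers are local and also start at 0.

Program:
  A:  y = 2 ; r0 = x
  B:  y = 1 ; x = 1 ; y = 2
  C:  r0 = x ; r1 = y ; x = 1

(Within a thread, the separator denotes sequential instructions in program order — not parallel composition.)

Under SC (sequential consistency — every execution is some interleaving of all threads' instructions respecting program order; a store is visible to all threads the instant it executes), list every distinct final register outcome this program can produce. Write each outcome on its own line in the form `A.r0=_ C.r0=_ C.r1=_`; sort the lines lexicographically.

outcome vector order: (A.r0,C.r0,C.r1)
|SC outcomes| = 10

A.r0=0 C.r0=0 C.r1=0
A.r0=0 C.r0=0 C.r1=1
A.r0=0 C.r0=0 C.r1=2
A.r0=0 C.r0=1 C.r1=1
A.r0=0 C.r0=1 C.r1=2
A.r0=1 C.r0=0 C.r1=0
A.r0=1 C.r0=0 C.r1=1
A.r0=1 C.r0=0 C.r1=2
A.r0=1 C.r0=1 C.r1=1
A.r0=1 C.r0=1 C.r1=2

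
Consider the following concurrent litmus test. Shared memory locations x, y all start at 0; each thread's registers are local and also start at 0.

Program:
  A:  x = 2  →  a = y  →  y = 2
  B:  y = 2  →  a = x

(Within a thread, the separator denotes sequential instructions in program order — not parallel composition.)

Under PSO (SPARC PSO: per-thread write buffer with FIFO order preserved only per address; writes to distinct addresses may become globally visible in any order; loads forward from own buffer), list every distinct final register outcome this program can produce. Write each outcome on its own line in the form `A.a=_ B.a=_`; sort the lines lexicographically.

A.a=0 B.a=0
A.a=0 B.a=2
A.a=2 B.a=0
A.a=2 B.a=2

outcome vector order: (A.a,B.a)
|PSO outcomes| = 4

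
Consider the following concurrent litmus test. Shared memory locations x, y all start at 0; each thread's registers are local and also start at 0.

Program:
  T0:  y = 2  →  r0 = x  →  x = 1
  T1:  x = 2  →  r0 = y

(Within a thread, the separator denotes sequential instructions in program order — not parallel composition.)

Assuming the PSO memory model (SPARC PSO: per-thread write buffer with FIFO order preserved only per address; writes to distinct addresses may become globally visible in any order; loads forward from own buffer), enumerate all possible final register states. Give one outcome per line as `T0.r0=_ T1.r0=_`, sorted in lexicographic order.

outcome vector order: (T0.r0,T1.r0)
|PSO outcomes| = 4

T0.r0=0 T1.r0=0
T0.r0=0 T1.r0=2
T0.r0=2 T1.r0=0
T0.r0=2 T1.r0=2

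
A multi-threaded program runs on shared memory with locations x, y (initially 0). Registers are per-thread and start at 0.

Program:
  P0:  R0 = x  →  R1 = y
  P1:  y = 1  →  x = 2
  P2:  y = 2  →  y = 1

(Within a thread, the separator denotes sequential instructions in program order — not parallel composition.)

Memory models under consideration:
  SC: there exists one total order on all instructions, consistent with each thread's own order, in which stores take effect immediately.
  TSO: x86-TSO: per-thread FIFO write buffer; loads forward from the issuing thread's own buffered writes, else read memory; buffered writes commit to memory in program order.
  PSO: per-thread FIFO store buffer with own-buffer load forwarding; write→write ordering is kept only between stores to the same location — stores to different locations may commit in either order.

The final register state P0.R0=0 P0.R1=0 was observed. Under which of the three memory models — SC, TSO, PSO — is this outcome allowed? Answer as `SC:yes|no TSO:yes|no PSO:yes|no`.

outcome vector order: (P0.R0,P0.R1)
[SC] allowed = {<0 0> <0 1> <0 2> <2 1> <2 2>}
[TSO] allowed = {<0 0> <0 1> <0 2> <2 1> <2 2>}
[PSO] allowed = {<0 0> <0 1> <0 2> <2 0> <2 1> <2 2>}
target <0 0> ∈ {SC,TSO,PSO}

SC:yes TSO:yes PSO:yes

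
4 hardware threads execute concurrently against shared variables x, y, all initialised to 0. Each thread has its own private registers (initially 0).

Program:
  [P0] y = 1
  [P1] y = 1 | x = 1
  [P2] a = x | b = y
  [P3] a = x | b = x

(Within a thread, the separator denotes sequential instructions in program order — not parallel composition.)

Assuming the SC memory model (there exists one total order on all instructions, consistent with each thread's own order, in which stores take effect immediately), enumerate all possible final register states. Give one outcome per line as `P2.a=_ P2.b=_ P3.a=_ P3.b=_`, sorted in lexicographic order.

P2.a=0 P2.b=0 P3.a=0 P3.b=0
P2.a=0 P2.b=0 P3.a=0 P3.b=1
P2.a=0 P2.b=0 P3.a=1 P3.b=1
P2.a=0 P2.b=1 P3.a=0 P3.b=0
P2.a=0 P2.b=1 P3.a=0 P3.b=1
P2.a=0 P2.b=1 P3.a=1 P3.b=1
P2.a=1 P2.b=1 P3.a=0 P3.b=0
P2.a=1 P2.b=1 P3.a=0 P3.b=1
P2.a=1 P2.b=1 P3.a=1 P3.b=1

outcome vector order: (P2.a,P2.b,P3.a,P3.b)
|SC outcomes| = 9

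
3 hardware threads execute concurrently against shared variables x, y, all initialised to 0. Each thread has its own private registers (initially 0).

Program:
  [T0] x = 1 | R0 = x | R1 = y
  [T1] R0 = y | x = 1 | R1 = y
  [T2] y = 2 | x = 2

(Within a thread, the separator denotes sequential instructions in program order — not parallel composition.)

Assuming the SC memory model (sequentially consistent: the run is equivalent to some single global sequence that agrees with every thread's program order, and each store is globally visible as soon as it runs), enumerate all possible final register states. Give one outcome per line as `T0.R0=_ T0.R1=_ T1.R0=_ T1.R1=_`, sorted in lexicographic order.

outcome vector order: (T0.R0,T0.R1,T1.R0,T1.R1)
|SC outcomes| = 9

T0.R0=1 T0.R1=0 T1.R0=0 T1.R1=0
T0.R0=1 T0.R1=0 T1.R0=0 T1.R1=2
T0.R0=1 T0.R1=0 T1.R0=2 T1.R1=2
T0.R0=1 T0.R1=2 T1.R0=0 T1.R1=0
T0.R0=1 T0.R1=2 T1.R0=0 T1.R1=2
T0.R0=1 T0.R1=2 T1.R0=2 T1.R1=2
T0.R0=2 T0.R1=2 T1.R0=0 T1.R1=0
T0.R0=2 T0.R1=2 T1.R0=0 T1.R1=2
T0.R0=2 T0.R1=2 T1.R0=2 T1.R1=2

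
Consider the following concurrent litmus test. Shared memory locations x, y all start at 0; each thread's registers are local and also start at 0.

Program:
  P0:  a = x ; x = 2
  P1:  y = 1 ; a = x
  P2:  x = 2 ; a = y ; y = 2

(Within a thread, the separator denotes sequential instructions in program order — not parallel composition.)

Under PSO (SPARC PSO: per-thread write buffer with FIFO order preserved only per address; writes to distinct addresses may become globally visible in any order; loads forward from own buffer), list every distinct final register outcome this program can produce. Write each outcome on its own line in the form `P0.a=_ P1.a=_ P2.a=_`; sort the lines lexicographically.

P0.a=0 P1.a=0 P2.a=0
P0.a=0 P1.a=0 P2.a=1
P0.a=0 P1.a=2 P2.a=0
P0.a=0 P1.a=2 P2.a=1
P0.a=2 P1.a=0 P2.a=0
P0.a=2 P1.a=0 P2.a=1
P0.a=2 P1.a=2 P2.a=0
P0.a=2 P1.a=2 P2.a=1

outcome vector order: (P0.a,P1.a,P2.a)
|PSO outcomes| = 8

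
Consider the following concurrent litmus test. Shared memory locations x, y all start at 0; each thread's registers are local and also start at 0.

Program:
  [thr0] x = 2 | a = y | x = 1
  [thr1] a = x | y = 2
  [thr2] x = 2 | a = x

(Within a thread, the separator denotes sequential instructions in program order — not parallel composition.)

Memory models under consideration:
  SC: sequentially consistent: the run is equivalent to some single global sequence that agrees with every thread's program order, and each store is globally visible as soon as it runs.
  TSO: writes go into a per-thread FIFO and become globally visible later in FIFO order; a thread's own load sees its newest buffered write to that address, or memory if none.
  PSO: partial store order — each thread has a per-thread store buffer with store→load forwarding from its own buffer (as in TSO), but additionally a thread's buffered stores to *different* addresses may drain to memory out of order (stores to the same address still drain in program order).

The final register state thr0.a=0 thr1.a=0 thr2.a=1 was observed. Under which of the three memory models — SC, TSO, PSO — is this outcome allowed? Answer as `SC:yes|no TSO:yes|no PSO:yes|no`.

SC:yes TSO:yes PSO:yes

outcome vector order: (thr0.a,thr1.a,thr2.a)
SC: 10 outcomes — {0/0/1; 0/0/2; 0/1/1; 0/1/2; 0/2/1; 0/2/2; 2/0/1; 2/0/2; 2/2/1; 2/2/2}
TSO: 10 outcomes — {0/0/1; 0/0/2; 0/1/1; 0/1/2; 0/2/1; 0/2/2; 2/0/1; 2/0/2; 2/2/1; 2/2/2}
PSO: 10 outcomes — {0/0/1; 0/0/2; 0/1/1; 0/1/2; 0/2/1; 0/2/2; 2/0/1; 2/0/2; 2/2/1; 2/2/2}
target 0/0/1 ∈ {SC,TSO,PSO}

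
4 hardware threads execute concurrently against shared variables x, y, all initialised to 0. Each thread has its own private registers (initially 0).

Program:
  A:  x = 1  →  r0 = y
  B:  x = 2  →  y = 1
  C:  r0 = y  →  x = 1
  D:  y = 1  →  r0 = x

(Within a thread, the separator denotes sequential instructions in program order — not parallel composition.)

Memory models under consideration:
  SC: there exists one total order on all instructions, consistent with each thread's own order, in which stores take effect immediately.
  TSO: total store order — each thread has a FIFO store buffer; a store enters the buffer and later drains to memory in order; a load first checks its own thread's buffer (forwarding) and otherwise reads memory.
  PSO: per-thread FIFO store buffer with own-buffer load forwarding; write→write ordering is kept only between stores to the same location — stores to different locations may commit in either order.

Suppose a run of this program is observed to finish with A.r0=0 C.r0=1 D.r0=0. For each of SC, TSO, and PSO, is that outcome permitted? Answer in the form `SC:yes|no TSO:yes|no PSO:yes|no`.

outcome vector order: (A.r0,C.r0,D.r0)
under SC → (0,0,1), (0,0,2), (0,1,1), (0,1,2), (1,0,0), (1,0,1), (1,0,2), (1,1,0), (1,1,1), (1,1,2)
under TSO → (0,0,0), (0,0,1), (0,0,2), (0,1,0), (0,1,1), (0,1,2), (1,0,0), (1,0,1), (1,0,2), (1,1,0), (1,1,1), (1,1,2)
under PSO → (0,0,0), (0,0,1), (0,0,2), (0,1,0), (0,1,1), (0,1,2), (1,0,0), (1,0,1), (1,0,2), (1,1,0), (1,1,1), (1,1,2)
target (0,1,0) ∈ {TSO,PSO}

SC:no TSO:yes PSO:yes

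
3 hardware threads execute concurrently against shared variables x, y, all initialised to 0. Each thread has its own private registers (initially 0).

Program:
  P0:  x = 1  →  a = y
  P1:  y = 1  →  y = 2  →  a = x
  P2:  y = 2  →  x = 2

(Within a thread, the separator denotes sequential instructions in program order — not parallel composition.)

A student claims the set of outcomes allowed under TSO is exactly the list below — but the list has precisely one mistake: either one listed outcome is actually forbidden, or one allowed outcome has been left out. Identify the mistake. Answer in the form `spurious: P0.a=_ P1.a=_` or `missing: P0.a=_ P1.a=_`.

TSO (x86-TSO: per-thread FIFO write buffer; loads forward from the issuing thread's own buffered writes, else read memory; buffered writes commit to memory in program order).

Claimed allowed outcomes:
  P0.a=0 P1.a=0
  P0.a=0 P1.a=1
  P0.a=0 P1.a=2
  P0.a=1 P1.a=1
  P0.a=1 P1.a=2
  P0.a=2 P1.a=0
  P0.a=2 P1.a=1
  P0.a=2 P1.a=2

missing: P0.a=1 P1.a=0

outcome vector order: (P0.a,P1.a)
TSO: 9 outcomes — {<0 0>, <0 1>, <0 2>, <1 0>, <1 1>, <1 2>, <2 0>, <2 1>, <2 2>}
TSO∖claimed = {<1 0>}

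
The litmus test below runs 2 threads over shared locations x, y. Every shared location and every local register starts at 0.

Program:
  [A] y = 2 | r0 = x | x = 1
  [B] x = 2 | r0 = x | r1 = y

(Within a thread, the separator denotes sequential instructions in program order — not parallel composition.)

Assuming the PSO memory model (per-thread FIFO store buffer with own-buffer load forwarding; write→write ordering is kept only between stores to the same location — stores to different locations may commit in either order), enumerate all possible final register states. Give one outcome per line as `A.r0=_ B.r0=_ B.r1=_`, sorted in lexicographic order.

outcome vector order: (A.r0,B.r0,B.r1)
|PSO outcomes| = 8

A.r0=0 B.r0=1 B.r1=0
A.r0=0 B.r0=1 B.r1=2
A.r0=0 B.r0=2 B.r1=0
A.r0=0 B.r0=2 B.r1=2
A.r0=2 B.r0=1 B.r1=0
A.r0=2 B.r0=1 B.r1=2
A.r0=2 B.r0=2 B.r1=0
A.r0=2 B.r0=2 B.r1=2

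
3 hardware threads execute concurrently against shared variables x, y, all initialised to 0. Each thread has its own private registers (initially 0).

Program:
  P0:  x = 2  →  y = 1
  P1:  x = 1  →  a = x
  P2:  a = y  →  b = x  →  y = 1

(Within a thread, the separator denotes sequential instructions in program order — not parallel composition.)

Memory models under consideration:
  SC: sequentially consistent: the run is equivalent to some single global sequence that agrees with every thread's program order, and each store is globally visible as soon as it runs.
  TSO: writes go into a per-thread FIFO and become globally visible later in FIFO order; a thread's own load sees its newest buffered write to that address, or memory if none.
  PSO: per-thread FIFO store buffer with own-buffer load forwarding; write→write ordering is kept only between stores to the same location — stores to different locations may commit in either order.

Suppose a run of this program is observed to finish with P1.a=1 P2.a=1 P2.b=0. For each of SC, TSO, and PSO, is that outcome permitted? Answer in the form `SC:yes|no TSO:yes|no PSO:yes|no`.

outcome vector order: (P1.a,P2.a,P2.b)
SC: 9 outcomes — {(1,0,0) (1,0,1) (1,0,2) (1,1,1) (1,1,2) (2,0,0) (2,0,1) (2,0,2) (2,1,2)}
TSO: 9 outcomes — {(1,0,0) (1,0,1) (1,0,2) (1,1,1) (1,1,2) (2,0,0) (2,0,1) (2,0,2) (2,1,2)}
PSO: 12 outcomes — {(1,0,0) (1,0,1) (1,0,2) (1,1,0) (1,1,1) (1,1,2) (2,0,0) (2,0,1) (2,0,2) (2,1,0) (2,1,1) (2,1,2)}
target (1,1,0) ∈ {PSO}

SC:no TSO:no PSO:yes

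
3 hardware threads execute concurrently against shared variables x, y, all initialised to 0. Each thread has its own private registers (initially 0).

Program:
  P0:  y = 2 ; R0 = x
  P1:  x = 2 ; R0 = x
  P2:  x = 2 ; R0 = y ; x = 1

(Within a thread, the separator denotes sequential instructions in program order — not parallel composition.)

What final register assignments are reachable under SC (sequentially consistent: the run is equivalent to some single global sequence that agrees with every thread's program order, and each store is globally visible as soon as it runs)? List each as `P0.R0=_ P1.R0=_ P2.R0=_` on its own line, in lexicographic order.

P0.R0=0 P1.R0=1 P2.R0=2
P0.R0=0 P1.R0=2 P2.R0=2
P0.R0=1 P1.R0=1 P2.R0=0
P0.R0=1 P1.R0=1 P2.R0=2
P0.R0=1 P1.R0=2 P2.R0=0
P0.R0=1 P1.R0=2 P2.R0=2
P0.R0=2 P1.R0=1 P2.R0=0
P0.R0=2 P1.R0=1 P2.R0=2
P0.R0=2 P1.R0=2 P2.R0=0
P0.R0=2 P1.R0=2 P2.R0=2

outcome vector order: (P0.R0,P1.R0,P2.R0)
|SC outcomes| = 10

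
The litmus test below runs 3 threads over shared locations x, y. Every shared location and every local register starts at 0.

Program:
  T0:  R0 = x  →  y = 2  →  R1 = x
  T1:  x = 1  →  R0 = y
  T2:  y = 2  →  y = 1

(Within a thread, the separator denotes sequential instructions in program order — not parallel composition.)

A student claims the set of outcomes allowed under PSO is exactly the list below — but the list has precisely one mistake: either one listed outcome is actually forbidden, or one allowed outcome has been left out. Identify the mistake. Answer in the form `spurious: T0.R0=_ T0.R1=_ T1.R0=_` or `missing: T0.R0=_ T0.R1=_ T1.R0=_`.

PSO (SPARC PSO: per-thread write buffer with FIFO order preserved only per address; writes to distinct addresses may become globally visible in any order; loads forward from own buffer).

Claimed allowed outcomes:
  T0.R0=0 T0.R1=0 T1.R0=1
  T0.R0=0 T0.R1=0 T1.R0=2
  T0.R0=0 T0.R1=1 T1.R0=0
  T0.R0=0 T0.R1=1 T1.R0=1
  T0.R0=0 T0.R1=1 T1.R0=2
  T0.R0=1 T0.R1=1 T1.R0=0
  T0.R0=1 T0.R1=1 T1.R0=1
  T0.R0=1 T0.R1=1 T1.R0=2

missing: T0.R0=0 T0.R1=0 T1.R0=0

outcome vector order: (T0.R0,T0.R1,T1.R0)
PSO: 9 outcomes — {0/0/0, 0/0/1, 0/0/2, 0/1/0, 0/1/1, 0/1/2, 1/1/0, 1/1/1, 1/1/2}
PSO∖claimed = {0/0/0}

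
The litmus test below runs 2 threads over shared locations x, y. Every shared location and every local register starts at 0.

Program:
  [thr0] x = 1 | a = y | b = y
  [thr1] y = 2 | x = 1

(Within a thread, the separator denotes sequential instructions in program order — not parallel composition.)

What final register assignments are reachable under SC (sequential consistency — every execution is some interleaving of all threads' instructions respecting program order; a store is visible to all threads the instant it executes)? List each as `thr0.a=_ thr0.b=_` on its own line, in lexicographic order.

thr0.a=0 thr0.b=0
thr0.a=0 thr0.b=2
thr0.a=2 thr0.b=2

outcome vector order: (thr0.a,thr0.b)
|SC outcomes| = 3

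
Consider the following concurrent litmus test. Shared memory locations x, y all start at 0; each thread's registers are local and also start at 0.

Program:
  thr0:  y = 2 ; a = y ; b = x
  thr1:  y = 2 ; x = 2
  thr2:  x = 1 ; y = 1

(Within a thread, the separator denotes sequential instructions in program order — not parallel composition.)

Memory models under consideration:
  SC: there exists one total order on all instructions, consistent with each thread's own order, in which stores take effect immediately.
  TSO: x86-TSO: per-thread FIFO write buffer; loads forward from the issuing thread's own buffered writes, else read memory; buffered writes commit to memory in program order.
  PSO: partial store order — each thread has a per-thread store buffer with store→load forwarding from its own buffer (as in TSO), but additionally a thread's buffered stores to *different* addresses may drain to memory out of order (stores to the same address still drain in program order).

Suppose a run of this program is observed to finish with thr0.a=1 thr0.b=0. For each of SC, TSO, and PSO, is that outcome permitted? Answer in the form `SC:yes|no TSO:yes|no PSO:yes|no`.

SC:no TSO:no PSO:yes

outcome vector order: (thr0.a,thr0.b)
SC: 5 outcomes — {11; 12; 20; 21; 22}
TSO: 5 outcomes — {11; 12; 20; 21; 22}
PSO: 6 outcomes — {10; 11; 12; 20; 21; 22}
target 10 ∈ {PSO}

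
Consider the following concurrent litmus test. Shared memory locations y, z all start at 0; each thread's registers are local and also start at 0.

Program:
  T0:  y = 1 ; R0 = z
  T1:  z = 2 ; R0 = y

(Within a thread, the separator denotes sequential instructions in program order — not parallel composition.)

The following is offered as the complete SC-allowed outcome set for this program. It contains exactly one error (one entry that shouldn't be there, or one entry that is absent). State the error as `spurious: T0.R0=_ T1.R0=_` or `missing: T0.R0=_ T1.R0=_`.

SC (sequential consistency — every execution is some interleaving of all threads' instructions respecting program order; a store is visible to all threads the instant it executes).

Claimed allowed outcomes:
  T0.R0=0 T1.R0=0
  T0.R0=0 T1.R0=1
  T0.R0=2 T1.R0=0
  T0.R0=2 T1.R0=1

outcome vector order: (T0.R0,T1.R0)
under SC → 0/1; 2/0; 2/1
claimed∖SC = {0/0}

spurious: T0.R0=0 T1.R0=0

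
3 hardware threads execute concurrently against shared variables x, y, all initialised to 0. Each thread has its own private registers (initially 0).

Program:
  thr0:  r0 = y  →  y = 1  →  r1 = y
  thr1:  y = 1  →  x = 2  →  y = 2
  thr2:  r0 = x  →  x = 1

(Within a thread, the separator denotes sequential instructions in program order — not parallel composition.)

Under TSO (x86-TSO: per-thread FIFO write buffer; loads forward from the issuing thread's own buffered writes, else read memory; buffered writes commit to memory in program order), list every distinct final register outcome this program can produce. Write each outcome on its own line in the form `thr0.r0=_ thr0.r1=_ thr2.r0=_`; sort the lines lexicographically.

outcome vector order: (thr0.r0,thr0.r1,thr2.r0)
|TSO outcomes| = 10

thr0.r0=0 thr0.r1=1 thr2.r0=0
thr0.r0=0 thr0.r1=1 thr2.r0=2
thr0.r0=0 thr0.r1=2 thr2.r0=0
thr0.r0=0 thr0.r1=2 thr2.r0=2
thr0.r0=1 thr0.r1=1 thr2.r0=0
thr0.r0=1 thr0.r1=1 thr2.r0=2
thr0.r0=1 thr0.r1=2 thr2.r0=0
thr0.r0=1 thr0.r1=2 thr2.r0=2
thr0.r0=2 thr0.r1=1 thr2.r0=0
thr0.r0=2 thr0.r1=1 thr2.r0=2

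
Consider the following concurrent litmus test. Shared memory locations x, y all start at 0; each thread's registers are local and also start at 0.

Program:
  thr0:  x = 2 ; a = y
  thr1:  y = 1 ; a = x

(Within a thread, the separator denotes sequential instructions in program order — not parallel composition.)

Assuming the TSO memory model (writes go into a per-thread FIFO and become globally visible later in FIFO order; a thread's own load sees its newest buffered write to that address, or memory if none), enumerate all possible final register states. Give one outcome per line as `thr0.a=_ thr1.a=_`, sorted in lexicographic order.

outcome vector order: (thr0.a,thr1.a)
|TSO outcomes| = 4

thr0.a=0 thr1.a=0
thr0.a=0 thr1.a=2
thr0.a=1 thr1.a=0
thr0.a=1 thr1.a=2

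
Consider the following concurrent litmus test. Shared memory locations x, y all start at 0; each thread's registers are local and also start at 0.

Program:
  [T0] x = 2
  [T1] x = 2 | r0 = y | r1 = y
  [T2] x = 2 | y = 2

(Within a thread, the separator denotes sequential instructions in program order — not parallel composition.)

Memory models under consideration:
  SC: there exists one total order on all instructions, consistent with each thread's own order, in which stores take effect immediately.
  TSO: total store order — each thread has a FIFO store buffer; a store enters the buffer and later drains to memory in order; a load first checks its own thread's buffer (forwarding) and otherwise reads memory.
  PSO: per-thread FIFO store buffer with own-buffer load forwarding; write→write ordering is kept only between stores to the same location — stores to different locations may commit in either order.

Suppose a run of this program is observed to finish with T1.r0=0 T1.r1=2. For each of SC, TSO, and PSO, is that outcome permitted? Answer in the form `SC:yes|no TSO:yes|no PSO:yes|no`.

outcome vector order: (T1.r0,T1.r1)
under SC → 0/0 0/2 2/2
under TSO → 0/0 0/2 2/2
under PSO → 0/0 0/2 2/2
target 0/2 ∈ {SC,TSO,PSO}

SC:yes TSO:yes PSO:yes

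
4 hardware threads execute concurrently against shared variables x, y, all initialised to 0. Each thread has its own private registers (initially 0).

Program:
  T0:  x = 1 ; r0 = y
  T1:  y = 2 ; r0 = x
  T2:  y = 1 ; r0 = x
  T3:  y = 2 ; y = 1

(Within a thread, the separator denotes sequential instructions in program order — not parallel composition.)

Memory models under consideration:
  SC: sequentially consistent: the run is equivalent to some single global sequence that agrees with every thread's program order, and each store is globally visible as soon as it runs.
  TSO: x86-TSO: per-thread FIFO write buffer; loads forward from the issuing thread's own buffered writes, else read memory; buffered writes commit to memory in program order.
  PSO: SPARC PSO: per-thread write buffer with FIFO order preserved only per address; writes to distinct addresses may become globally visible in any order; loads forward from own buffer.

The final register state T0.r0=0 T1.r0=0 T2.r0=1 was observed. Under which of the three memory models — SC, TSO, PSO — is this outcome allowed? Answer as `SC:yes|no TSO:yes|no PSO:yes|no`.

outcome vector order: (T0.r0,T1.r0,T2.r0)
under SC → (0,1,1), (1,0,0), (1,0,1), (1,1,0), (1,1,1), (2,0,0), (2,0,1), (2,1,0), (2,1,1)
under TSO → (0,0,0), (0,0,1), (0,1,0), (0,1,1), (1,0,0), (1,0,1), (1,1,0), (1,1,1), (2,0,0), (2,0,1), (2,1,0), (2,1,1)
under PSO → (0,0,0), (0,0,1), (0,1,0), (0,1,1), (1,0,0), (1,0,1), (1,1,0), (1,1,1), (2,0,0), (2,0,1), (2,1,0), (2,1,1)
target (0,0,1) ∈ {TSO,PSO}

SC:no TSO:yes PSO:yes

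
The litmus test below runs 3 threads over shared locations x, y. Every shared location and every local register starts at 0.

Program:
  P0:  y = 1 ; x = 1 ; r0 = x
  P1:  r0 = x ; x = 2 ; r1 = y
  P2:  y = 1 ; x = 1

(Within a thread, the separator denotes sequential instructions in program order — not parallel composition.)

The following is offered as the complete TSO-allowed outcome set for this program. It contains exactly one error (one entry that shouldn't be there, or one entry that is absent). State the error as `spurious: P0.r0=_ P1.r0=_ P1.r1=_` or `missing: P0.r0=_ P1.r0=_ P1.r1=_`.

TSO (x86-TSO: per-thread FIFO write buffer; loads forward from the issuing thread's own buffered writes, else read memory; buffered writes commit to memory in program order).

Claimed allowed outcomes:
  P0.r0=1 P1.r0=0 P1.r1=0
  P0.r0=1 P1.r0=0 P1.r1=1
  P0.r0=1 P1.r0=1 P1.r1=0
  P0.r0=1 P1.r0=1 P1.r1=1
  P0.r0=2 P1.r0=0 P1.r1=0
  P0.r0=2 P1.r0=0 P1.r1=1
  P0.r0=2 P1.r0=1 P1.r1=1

spurious: P0.r0=1 P1.r0=1 P1.r1=0

outcome vector order: (P0.r0,P1.r0,P1.r1)
[TSO] allowed = {1/0/0; 1/0/1; 1/1/1; 2/0/0; 2/0/1; 2/1/1}
claimed∖TSO = {1/1/0}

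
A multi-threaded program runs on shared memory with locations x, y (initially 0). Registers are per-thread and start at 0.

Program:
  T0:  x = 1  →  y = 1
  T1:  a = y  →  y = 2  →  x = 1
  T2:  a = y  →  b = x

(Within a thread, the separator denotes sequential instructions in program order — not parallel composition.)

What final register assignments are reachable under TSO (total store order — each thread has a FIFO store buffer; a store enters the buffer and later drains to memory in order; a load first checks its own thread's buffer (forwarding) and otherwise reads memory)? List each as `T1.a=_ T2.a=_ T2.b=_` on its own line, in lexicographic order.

T1.a=0 T2.a=0 T2.b=0
T1.a=0 T2.a=0 T2.b=1
T1.a=0 T2.a=1 T2.b=1
T1.a=0 T2.a=2 T2.b=0
T1.a=0 T2.a=2 T2.b=1
T1.a=1 T2.a=0 T2.b=0
T1.a=1 T2.a=0 T2.b=1
T1.a=1 T2.a=1 T2.b=1
T1.a=1 T2.a=2 T2.b=1

outcome vector order: (T1.a,T2.a,T2.b)
|TSO outcomes| = 9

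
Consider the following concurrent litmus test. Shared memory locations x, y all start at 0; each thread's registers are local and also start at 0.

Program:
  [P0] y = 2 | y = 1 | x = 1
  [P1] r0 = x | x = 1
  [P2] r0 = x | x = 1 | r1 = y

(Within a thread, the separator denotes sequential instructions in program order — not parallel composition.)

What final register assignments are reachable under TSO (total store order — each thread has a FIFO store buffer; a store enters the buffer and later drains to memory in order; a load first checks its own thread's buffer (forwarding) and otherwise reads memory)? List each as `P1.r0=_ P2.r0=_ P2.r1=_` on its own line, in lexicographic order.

P1.r0=0 P2.r0=0 P2.r1=0
P1.r0=0 P2.r0=0 P2.r1=1
P1.r0=0 P2.r0=0 P2.r1=2
P1.r0=0 P2.r0=1 P2.r1=0
P1.r0=0 P2.r0=1 P2.r1=1
P1.r0=0 P2.r0=1 P2.r1=2
P1.r0=1 P2.r0=0 P2.r1=0
P1.r0=1 P2.r0=0 P2.r1=1
P1.r0=1 P2.r0=0 P2.r1=2
P1.r0=1 P2.r0=1 P2.r1=1

outcome vector order: (P1.r0,P2.r0,P2.r1)
|TSO outcomes| = 10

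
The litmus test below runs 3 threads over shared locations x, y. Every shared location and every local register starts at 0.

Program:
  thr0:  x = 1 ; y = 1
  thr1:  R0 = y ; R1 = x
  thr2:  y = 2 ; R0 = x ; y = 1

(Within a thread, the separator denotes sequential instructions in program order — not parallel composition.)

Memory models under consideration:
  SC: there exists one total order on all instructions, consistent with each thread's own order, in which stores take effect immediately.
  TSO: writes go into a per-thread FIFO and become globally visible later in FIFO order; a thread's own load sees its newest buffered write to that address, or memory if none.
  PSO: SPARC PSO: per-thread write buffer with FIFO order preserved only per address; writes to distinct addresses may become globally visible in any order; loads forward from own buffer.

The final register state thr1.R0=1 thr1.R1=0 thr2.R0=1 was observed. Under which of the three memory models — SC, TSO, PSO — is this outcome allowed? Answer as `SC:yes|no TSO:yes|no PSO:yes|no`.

SC:no TSO:no PSO:yes

outcome vector order: (thr1.R0,thr1.R1,thr2.R0)
SC: 11 outcomes — {000, 001, 010, 011, 100, 110, 111, 200, 201, 210, 211}
TSO: 11 outcomes — {000, 001, 010, 011, 100, 110, 111, 200, 201, 210, 211}
PSO: 12 outcomes — {000, 001, 010, 011, 100, 101, 110, 111, 200, 201, 210, 211}
target 101 ∈ {PSO}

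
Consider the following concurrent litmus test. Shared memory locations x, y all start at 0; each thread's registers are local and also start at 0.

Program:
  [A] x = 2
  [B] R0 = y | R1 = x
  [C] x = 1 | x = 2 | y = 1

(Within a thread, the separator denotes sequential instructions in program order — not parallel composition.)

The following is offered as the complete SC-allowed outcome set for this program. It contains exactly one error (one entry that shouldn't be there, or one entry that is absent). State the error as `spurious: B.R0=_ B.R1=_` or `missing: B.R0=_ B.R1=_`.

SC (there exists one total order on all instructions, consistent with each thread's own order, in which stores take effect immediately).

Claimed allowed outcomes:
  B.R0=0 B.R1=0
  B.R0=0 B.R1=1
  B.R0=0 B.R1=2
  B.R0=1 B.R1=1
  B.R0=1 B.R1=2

spurious: B.R0=1 B.R1=1

outcome vector order: (B.R0,B.R1)
SC: 4 outcomes — {0/0; 0/1; 0/2; 1/2}
claimed∖SC = {1/1}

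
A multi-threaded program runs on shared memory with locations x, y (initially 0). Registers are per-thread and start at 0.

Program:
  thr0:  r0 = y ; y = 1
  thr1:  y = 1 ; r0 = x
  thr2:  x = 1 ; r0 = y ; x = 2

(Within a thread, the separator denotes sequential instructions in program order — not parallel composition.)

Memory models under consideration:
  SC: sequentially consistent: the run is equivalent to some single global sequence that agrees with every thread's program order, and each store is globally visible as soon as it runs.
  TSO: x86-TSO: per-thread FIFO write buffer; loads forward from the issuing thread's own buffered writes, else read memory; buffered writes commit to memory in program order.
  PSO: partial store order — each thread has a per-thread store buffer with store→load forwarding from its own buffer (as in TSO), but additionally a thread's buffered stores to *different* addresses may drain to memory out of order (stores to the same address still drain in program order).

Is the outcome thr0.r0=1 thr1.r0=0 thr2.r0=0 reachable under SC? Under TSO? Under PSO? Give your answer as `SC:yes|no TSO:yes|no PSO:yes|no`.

SC:no TSO:yes PSO:yes

outcome vector order: (thr0.r0,thr1.r0,thr2.r0)
SC (10): <0 0 1>, <0 1 0>, <0 1 1>, <0 2 0>, <0 2 1>, <1 0 1>, <1 1 0>, <1 1 1>, <1 2 0>, <1 2 1>
TSO (12): <0 0 0>, <0 0 1>, <0 1 0>, <0 1 1>, <0 2 0>, <0 2 1>, <1 0 0>, <1 0 1>, <1 1 0>, <1 1 1>, <1 2 0>, <1 2 1>
PSO (12): <0 0 0>, <0 0 1>, <0 1 0>, <0 1 1>, <0 2 0>, <0 2 1>, <1 0 0>, <1 0 1>, <1 1 0>, <1 1 1>, <1 2 0>, <1 2 1>
target <1 0 0> ∈ {TSO,PSO}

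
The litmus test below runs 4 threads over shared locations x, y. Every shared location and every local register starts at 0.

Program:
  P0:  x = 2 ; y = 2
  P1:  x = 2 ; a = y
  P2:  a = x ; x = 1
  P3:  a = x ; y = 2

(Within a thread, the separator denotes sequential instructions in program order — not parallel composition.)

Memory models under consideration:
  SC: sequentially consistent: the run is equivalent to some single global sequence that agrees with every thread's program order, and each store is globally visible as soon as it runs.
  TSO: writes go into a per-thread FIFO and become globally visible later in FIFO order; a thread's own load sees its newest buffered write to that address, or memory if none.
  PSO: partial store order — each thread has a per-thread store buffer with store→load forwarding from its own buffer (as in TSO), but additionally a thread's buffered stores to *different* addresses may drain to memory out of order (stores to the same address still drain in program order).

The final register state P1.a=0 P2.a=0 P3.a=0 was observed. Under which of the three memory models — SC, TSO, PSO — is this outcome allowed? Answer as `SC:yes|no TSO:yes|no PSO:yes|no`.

outcome vector order: (P1.a,P2.a,P3.a)
[SC] allowed = {(0,0,0) (0,0,1) (0,0,2) (0,2,0) (0,2,1) (0,2,2) (2,0,0) (2,0,1) (2,0,2) (2,2,0) (2,2,1) (2,2,2)}
[TSO] allowed = {(0,0,0) (0,0,1) (0,0,2) (0,2,0) (0,2,1) (0,2,2) (2,0,0) (2,0,1) (2,0,2) (2,2,0) (2,2,1) (2,2,2)}
[PSO] allowed = {(0,0,0) (0,0,1) (0,0,2) (0,2,0) (0,2,1) (0,2,2) (2,0,0) (2,0,1) (2,0,2) (2,2,0) (2,2,1) (2,2,2)}
target (0,0,0) ∈ {SC,TSO,PSO}

SC:yes TSO:yes PSO:yes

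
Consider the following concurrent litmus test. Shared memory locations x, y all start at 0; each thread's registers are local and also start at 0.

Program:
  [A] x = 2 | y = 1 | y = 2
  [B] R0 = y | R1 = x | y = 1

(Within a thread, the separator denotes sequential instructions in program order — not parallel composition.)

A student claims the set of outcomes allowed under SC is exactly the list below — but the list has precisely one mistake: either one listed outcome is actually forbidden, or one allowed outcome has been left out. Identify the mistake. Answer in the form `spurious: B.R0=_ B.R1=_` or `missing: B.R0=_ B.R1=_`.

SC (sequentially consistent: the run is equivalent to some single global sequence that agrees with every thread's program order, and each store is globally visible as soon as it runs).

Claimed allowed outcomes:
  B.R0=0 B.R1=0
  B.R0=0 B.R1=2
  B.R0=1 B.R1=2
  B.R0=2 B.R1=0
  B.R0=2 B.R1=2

spurious: B.R0=2 B.R1=0

outcome vector order: (B.R0,B.R1)
[SC] allowed = {0/0, 0/2, 1/2, 2/2}
claimed∖SC = {2/0}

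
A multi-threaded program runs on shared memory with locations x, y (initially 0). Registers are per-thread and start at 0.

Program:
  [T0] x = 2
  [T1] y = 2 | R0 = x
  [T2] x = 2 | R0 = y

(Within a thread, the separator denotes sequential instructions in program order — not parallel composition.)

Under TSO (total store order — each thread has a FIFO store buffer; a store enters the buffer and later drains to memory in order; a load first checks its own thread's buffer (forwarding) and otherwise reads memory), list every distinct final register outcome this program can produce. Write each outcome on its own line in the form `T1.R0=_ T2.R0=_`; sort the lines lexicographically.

T1.R0=0 T2.R0=0
T1.R0=0 T2.R0=2
T1.R0=2 T2.R0=0
T1.R0=2 T2.R0=2

outcome vector order: (T1.R0,T2.R0)
|TSO outcomes| = 4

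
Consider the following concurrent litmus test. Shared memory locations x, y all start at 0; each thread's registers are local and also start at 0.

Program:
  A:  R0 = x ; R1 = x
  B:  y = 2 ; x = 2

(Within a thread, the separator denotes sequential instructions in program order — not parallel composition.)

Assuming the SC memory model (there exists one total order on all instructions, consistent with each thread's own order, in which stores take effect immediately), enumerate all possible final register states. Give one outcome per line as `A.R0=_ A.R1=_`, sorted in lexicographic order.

outcome vector order: (A.R0,A.R1)
|SC outcomes| = 3

A.R0=0 A.R1=0
A.R0=0 A.R1=2
A.R0=2 A.R1=2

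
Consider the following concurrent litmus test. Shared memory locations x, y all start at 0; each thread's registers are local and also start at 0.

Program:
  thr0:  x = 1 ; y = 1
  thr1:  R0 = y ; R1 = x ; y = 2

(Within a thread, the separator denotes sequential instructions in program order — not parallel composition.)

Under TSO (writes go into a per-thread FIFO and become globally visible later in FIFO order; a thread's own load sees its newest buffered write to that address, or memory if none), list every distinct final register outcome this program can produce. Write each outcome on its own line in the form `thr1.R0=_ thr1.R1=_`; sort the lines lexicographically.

thr1.R0=0 thr1.R1=0
thr1.R0=0 thr1.R1=1
thr1.R0=1 thr1.R1=1

outcome vector order: (thr1.R0,thr1.R1)
|TSO outcomes| = 3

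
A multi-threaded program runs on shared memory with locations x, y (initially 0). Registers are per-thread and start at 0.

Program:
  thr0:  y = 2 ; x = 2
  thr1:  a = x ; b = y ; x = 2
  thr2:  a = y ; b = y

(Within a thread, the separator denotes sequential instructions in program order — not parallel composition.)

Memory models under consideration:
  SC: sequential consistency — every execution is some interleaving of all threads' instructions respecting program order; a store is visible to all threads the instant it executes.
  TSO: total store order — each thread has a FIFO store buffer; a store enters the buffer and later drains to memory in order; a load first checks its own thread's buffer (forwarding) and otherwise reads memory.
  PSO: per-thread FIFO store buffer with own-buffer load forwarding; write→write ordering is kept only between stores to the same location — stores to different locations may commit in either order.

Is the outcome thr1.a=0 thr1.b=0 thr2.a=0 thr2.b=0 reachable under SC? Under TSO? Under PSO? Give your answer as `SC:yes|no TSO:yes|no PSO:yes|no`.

outcome vector order: (thr1.a,thr1.b,thr2.a,thr2.b)
SC: 9 outcomes — {<0 0 0 0>, <0 0 0 2>, <0 0 2 2>, <0 2 0 0>, <0 2 0 2>, <0 2 2 2>, <2 2 0 0>, <2 2 0 2>, <2 2 2 2>}
TSO: 9 outcomes — {<0 0 0 0>, <0 0 0 2>, <0 0 2 2>, <0 2 0 0>, <0 2 0 2>, <0 2 2 2>, <2 2 0 0>, <2 2 0 2>, <2 2 2 2>}
PSO: 12 outcomes — {<0 0 0 0>, <0 0 0 2>, <0 0 2 2>, <0 2 0 0>, <0 2 0 2>, <0 2 2 2>, <2 0 0 0>, <2 0 0 2>, <2 0 2 2>, <2 2 0 0>, <2 2 0 2>, <2 2 2 2>}
target <0 0 0 0> ∈ {SC,TSO,PSO}

SC:yes TSO:yes PSO:yes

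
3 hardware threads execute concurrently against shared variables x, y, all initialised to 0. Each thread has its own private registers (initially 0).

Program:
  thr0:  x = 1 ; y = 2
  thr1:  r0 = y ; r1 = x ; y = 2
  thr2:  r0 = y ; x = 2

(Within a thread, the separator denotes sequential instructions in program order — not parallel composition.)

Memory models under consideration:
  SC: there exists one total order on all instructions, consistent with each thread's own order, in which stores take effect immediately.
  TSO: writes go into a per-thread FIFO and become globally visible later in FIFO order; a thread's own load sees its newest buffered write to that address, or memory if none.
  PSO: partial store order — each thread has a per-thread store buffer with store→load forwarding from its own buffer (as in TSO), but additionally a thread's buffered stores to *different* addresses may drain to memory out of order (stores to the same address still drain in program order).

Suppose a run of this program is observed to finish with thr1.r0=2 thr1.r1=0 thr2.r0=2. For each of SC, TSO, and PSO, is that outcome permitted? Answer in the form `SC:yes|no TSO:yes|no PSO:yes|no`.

outcome vector order: (thr1.r0,thr1.r1,thr2.r0)
SC: 10 outcomes — {0/0/0 0/0/2 0/1/0 0/1/2 0/2/0 0/2/2 2/1/0 2/1/2 2/2/0 2/2/2}
TSO: 10 outcomes — {0/0/0 0/0/2 0/1/0 0/1/2 0/2/0 0/2/2 2/1/0 2/1/2 2/2/0 2/2/2}
PSO: 12 outcomes — {0/0/0 0/0/2 0/1/0 0/1/2 0/2/0 0/2/2 2/0/0 2/0/2 2/1/0 2/1/2 2/2/0 2/2/2}
target 2/0/2 ∈ {PSO}

SC:no TSO:no PSO:yes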